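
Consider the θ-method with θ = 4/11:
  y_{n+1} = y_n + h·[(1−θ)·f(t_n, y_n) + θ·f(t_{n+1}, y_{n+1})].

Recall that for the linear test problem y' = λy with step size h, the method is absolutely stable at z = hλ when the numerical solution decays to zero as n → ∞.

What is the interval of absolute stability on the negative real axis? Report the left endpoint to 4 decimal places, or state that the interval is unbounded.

z∈(-7.3333,0).

With y'=λy (z=hλ):
  y_{n+1} = y_n + z·[7/11·y_n + 4/11·y_{n+1}] ⇒ (1 − 4/11z)y_{n+1} = (1 + 7/11z)y_n
  R(z) = (1 + 7/11z)/(1 − 4/11z).

Solve |R(x)|<1 on ℝ⁻.
x=-1.63: |R|=0.0234
R=−1: 1+7/11x = −1+4/11x ⇒ -3/11x=2 ⇒ x=2/(-3/11)=-7.3333
Confirm numerically:
  x=-5.662: |R|=0.85099 <1
  x=-3.413: |R|=0.52292 <1
  x=-3.315: |R|=0.50309 <1
  x=-3.304: |R|=0.50083 <1
  x=-7.808: |R|=1.03372 >1
  x=-7.491: |R|=1.01155 >1
So |R|<1 on (-7.3333, 0).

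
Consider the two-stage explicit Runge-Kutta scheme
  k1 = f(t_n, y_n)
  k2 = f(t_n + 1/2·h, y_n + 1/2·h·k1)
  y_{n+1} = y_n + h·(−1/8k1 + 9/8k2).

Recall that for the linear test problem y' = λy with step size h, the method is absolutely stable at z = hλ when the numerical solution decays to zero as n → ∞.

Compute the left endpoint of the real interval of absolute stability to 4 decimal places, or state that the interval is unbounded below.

On y'=λy, z=hλ:
  k1=λy_n ⇒ h·k1=z·y_n;  k2=λ(1+1/2z)y_n ⇒ h·k2=z(1+1/2z)y_n
  y_{n+1}/y_n = 1 − 1/8z + 9/8z(1+1/2z) = 1 + z + 9/16z²
  Hence R(z) = 1 + z + 9/16z².

Boundary: |R(x)|=1, x<0.
x=-0.9: |R|=0.5556
R=1: x+9/16x²=0 ⇒ x=−16/9=-1.7778; min R=1−1/(4·9/16)=0.5556>−1
Confirm numerically:
  x=-1.423: |R|=0.71602 <1
  x=-0.852: |R|=0.55632 <1
  x=-0.816: |R|=0.55854 <1
  x=-2.369: |R|=1.78784 >1
  x=-1.900: |R|=1.13062 >1
So |R|<1 on (-1.7778, 0).

left endpoint -1.7778.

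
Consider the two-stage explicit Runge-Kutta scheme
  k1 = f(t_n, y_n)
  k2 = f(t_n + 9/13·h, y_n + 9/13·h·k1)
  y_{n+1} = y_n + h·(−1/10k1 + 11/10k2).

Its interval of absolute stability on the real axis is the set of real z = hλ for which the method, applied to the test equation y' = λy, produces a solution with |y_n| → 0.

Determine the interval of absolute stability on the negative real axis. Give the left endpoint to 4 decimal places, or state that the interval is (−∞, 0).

With y'=λy (z=hλ):
  k1=λy_n ⇒ h·k1=z·y_n;  k2=λ(1+9/13z)y_n ⇒ h·k2=z(1+9/13z)y_n
  y_{n+1}/y_n = 1 − 1/10z + 11/10z(1+9/13z) = 1 + z + 99/130z²
  R(z) = 1 + z + 99/130z².

Find x<0 with |R(x)|<1.
x=-1.61: |R|=1.3640
R=1: x+99/130x²=0 ⇒ x=−130/99=-1.3131; min R=1−1/(4·99/130)=0.6717>−1
Confirm numerically:
  x=-1.290: |R|=0.97728 <1
  x=-0.838: |R|=0.69679 <1
  x=-0.651: |R|=0.67174 <1
  x=-0.585: |R|=0.67562 <1
  x=-1.841: |R|=1.74007 >1
  x=-1.357: |R|=1.04533 >1
So |R|<1 on (-1.3131, 0).

(-1.3131, 0).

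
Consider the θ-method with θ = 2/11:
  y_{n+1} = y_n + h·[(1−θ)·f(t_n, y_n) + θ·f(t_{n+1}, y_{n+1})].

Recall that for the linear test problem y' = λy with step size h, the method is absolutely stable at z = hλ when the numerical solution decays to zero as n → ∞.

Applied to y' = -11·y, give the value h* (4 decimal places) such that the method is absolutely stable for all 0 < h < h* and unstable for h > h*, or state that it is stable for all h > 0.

Test eqn y'=λy, z=hλ:
  y_{n+1} = y_n + z·[9/11·y_n + 2/11·y_{n+1}] ⇒ (1 − 2/11z)y_{n+1} = (1 + 9/11z)y_n
  so R(z) = (1 + 9/11z)/(1 − 2/11z).

Find x<0 with |R(x)|<1.
x=-1.48: |R|=0.1662
R=−1: 1+9/11x = −1+2/11x ⇒ -7/11x=2 ⇒ x=2/(-7/11)=-3.1429
Confirm numerically:
  x=-2.642: |R|=0.78470 <1
  x=-1.963: |R|=0.44667 <1
  x=-1.393: |R|=0.11149 <1
  x=-1.370: |R|=0.09680 <1
  x=-3.488: |R|=1.13440 >1
  x=-3.484: |R|=1.13290 >1
  x=-3.371: |R|=1.09001 >1
Interval (-3.1429, 0).

(-3.1429,0); λ=-11 ⇒ h* = (22/7)/11 = 0.2857.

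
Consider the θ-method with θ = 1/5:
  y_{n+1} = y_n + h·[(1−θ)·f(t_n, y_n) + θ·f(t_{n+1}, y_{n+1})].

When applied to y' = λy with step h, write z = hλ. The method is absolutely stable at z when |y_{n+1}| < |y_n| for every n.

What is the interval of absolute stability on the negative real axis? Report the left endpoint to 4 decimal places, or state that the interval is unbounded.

z∈(-3.3333,0).

On y'=λy, z=hλ:
  y_{n+1} = y_n + z·[4/5·y_n + 1/5·y_{n+1}] ⇒ (1 − 1/5z)y_{n+1} = (1 + 4/5z)y_n
  Hence R(z) = (1 + 4/5z)/(1 − 1/5z).

Find x<0 with |R(x)|<1.
x=-1.47: |R|=0.1360
R=−1: 1+4/5x = −1+1/5x ⇒ -3/5x=2 ⇒ x=2/(-3/5)=-3.3333
Confirm numerically:
  x=-2.299: |R|=0.57487 <1
  x=-1.907: |R|=0.38048 <1
  x=-1.507: |R|=0.15798 <1
  x=-3.754: |R|=1.14416 >1
  x=-3.742: |R|=1.14024 >1
  x=-3.380: |R|=1.01671 >1
Interval (-3.3333, 0).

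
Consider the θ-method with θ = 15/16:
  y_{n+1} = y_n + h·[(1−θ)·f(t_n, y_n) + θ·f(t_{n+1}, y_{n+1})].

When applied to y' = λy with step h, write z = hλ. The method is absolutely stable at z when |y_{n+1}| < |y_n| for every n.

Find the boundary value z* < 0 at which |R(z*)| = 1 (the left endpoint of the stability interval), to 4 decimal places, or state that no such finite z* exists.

(−∞, 0) — no finite endpoint.

On y'=λy, z=hλ:
  y_{n+1} = y_n + z·[1/16·y_n + 15/16·y_{n+1}] ⇒ (1 − 15/16z)y_{n+1} = (1 + 1/16z)y_n
  so R(z) = (1 + 1/16z)/(1 − 15/16z).

Boundary: |R(x)|=1, x<0.
x=-0.6: |R|=0.6160
x=-2: |R|=0.3043
x=-10: |R|=0.0361
x=-100: |R|=0.0554
θ=15/16≥1/2 ⇒ |1+1/16x|<|1−15/16x| ∀x<0 ⇒ stable on all of ℝ⁻.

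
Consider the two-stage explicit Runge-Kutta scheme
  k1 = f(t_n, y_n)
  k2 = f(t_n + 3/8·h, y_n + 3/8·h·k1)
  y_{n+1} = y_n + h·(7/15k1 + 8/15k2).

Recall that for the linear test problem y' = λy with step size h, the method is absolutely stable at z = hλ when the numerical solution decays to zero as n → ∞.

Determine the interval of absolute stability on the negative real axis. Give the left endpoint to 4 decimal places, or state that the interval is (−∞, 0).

z∈(-5.0000,0).

With y'=λy (z=hλ):
  k1=λy_n ⇒ h·k1=z·y_n;  k2=λ(1+3/8z)y_n ⇒ h·k2=z(1+3/8z)y_n
  y_{n+1}/y_n = 1 + 7/15z + 8/15z(1+3/8z) = 1 + z + 1/5z²
  ⇒ R(z) = 1 + z + 1/5z².

Boundary: |R(x)|=1, x<0.
x=-0.79: |R|=0.3348
R=1: x+1/5x²=0 ⇒ x=−5=-5.0000; min R=1−1/(4·1/5)=-0.2500>−1
Confirm numerically:
  x=-4.928: |R|=0.92904 <1
  x=-3.607: |R|=0.00491 <1
  x=-3.269: |R|=0.13173 <1
  x=-2.182: |R|=0.22978 <1
  x=-5.345: |R|=1.36880 >1
  x=-5.111: |R|=1.11346 >1
Stable set (-5.0000, 0).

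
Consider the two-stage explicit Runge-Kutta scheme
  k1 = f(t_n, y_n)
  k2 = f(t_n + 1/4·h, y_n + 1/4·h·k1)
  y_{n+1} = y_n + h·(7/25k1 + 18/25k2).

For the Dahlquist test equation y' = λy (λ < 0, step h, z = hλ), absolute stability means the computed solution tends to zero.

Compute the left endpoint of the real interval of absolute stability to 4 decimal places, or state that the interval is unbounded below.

On y'=λy, z=hλ:
  k1=λy_n ⇒ h·k1=z·y_n;  k2=λ(1+1/4z)y_n ⇒ h·k2=z(1+1/4z)y_n
  y_{n+1}/y_n = 1 + 7/25z + 18/25z(1+1/4z) = 1 + z + 9/50z²
  ⇒ R(z) = 1 + z + 9/50z².

Find x<0 with |R(x)|<1.
x=-0.77: |R|=0.3367
R=1: x+9/50x²=0 ⇒ x=−50/9=-5.5556; min R=1−1/(4·9/50)=-0.3889>−1
Confirm numerically:
  x=-3.614: |R|=0.26302 <1
  x=-3.471: |R|=0.30239 <1
  x=-3.145: |R|=0.36462 <1
  x=-5.939: |R|=1.40991 >1
  x=-5.638: |R|=1.08367 >1
Stable set (-5.5556, 0).

z* = -5.5556.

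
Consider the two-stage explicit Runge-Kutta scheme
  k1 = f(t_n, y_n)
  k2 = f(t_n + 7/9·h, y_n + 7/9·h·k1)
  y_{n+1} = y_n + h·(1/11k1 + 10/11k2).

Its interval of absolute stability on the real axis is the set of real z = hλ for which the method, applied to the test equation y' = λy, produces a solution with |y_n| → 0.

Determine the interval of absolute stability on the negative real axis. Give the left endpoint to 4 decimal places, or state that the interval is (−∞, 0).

(-1.4143, 0).

Set f=λy, z=hλ:
  k1=λy_n ⇒ h·k1=z·y_n;  k2=λ(1+7/9z)y_n ⇒ h·k2=z(1+7/9z)y_n
  y_{n+1}/y_n = 1 + 1/11z + 10/11z(1+7/9z) = 1 + z + 70/99z²
  so R(z) = 1 + z + 70/99z².

Need |R(x)|<1, x<0.
x=-1.56: |R|=1.1607
R=1: x+70/99x²=0 ⇒ x=−99/70=-1.4143; min R=1−1/(4·70/99)=0.6464>−1
Confirm numerically:
  x=-1.238: |R|=0.84569 <1
  x=-1.007: |R|=0.71000 <1
  x=-0.874: |R|=0.66611 <1
  x=-0.725: |R|=0.64665 <1
  x=-1.632: |R|=1.25123 >1
  x=-1.621: |R|=1.23693 >1
  x=-1.445: |R|=1.03138 >1
Interval (-1.4143, 0).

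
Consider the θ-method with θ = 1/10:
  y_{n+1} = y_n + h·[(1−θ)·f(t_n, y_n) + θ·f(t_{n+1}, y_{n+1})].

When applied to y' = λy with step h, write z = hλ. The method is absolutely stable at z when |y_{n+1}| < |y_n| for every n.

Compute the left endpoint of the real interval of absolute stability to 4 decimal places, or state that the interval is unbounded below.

With y'=λy (z=hλ):
  y_{n+1} = y_n + z·[9/10·y_n + 1/10·y_{n+1}] ⇒ (1 − 1/10z)y_{n+1} = (1 + 9/10z)y_n
  so R(z) = (1 + 9/10z)/(1 − 1/10z).

Boundary: |R(x)|=1, x<0.
x=-0.69: |R|=0.3545
R=−1: 1+9/10x = −1+1/10x ⇒ -4/5x=2 ⇒ x=2/(-4/5)=-2.5000
Confirm numerically:
  x=-2.336: |R|=0.89364 <1
  x=-2.194: |R|=0.79925 <1
  x=-1.081: |R|=0.02446 <1
  x=-2.955: |R|=1.28097 >1
  x=-2.819: |R|=1.19908 >1
  x=-2.794: |R|=1.18384 >1
Stable set (-2.5000, 0).

left endpoint -2.5000.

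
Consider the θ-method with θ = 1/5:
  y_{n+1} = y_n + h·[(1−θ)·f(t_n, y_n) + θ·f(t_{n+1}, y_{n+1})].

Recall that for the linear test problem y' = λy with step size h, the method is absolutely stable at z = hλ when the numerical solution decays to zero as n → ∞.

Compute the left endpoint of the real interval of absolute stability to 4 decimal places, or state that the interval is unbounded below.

Test eqn y'=λy, z=hλ:
  y_{n+1} = y_n + z·[4/5·y_n + 1/5·y_{n+1}] ⇒ (1 − 1/5z)y_{n+1} = (1 + 4/5z)y_n
  so R(z) = (1 + 4/5z)/(1 − 1/5z).

Need |R(x)|<1, x<0.
x=-1.49: |R|=0.1479
R=−1: 1+4/5x = −1+1/5x ⇒ -3/5x=2 ⇒ x=2/(-3/5)=-3.3333
Confirm numerically:
  x=-2.844: |R|=0.81285 <1
  x=-2.202: |R|=0.52874 <1
  x=-1.893: |R|=0.37313 <1
  x=-1.670: |R|=0.25187 <1
  x=-3.785: |R|=1.15424 >1
  x=-3.621: |R|=1.10010 >1
  x=-3.511: |R|=1.06262 >1
Stable set (-3.3333, 0).

z* = -3.3333.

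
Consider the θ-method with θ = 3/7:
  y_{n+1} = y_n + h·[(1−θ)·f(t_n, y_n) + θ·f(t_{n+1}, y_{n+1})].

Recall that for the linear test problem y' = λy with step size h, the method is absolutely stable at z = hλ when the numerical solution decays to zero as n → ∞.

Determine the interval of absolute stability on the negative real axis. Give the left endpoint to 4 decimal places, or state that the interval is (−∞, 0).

z∈(-14.0000,0).

With y'=λy (z=hλ):
  y_{n+1} = y_n + z·[4/7·y_n + 3/7·y_{n+1}] ⇒ (1 − 3/7z)y_{n+1} = (1 + 4/7z)y_n
  Hence R(z) = (1 + 4/7z)/(1 − 3/7z).

Solve |R(x)|<1 on ℝ⁻.
x=-0.86: |R|=0.3716
R=−1: 1+4/7x = −1+3/7x ⇒ -1/7x=2 ⇒ x=2/(-1/7)=-14.0000
Confirm numerically:
  x=-13.345: |R|=0.98607 <1
  x=-12.119: |R|=0.95662 <1
  x=-10.734: |R|=0.91669 <1
  x=-8.961: |R|=0.85128 <1
  x=-14.385: |R|=1.00768 >1
  x=-14.340: |R|=1.00680 >1
  x=-14.124: |R|=1.00251 >1
So |R|<1 on (-14.0000, 0).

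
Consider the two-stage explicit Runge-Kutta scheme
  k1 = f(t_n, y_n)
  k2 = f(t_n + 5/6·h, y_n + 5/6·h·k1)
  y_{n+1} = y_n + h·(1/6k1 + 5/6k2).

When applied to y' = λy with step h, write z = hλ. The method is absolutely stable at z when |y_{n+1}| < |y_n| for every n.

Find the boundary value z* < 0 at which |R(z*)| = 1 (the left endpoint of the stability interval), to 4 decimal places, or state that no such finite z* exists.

left endpoint -1.4400.

On y'=λy, z=hλ:
  k1=λy_n ⇒ h·k1=z·y_n;  k2=λ(1+5/6z)y_n ⇒ h·k2=z(1+5/6z)y_n
  y_{n+1}/y_n = 1 + 1/6z + 5/6z(1+5/6z) = 1 + z + 25/36z²
  ⇒ R(z) = 1 + z + 25/36z².

Need |R(x)|<1, x<0.
x=-0.78: |R|=0.6425
R=1: x+25/36x²=0 ⇒ x=−36/25=-1.4400; min R=1−1/(4·25/36)=0.6400>−1
Confirm numerically:
  x=-1.393: |R|=0.95453 <1
  x=-0.993: |R|=0.69176 <1
  x=-0.882: |R|=0.65822 <1
  x=-0.726: |R|=0.64003 <1
  x=-1.925: |R|=1.64835 >1
  x=-1.903: |R|=1.61187 >1
So |R|<1 on (-1.4400, 0).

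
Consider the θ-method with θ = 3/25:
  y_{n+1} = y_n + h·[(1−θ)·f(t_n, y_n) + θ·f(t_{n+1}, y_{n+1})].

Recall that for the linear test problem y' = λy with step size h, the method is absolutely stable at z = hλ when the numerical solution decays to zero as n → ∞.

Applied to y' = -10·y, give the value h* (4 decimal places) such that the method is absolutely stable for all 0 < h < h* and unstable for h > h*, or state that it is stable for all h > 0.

Test eqn y'=λy, z=hλ:
  y_{n+1} = y_n + z·[22/25·y_n + 3/25·y_{n+1}] ⇒ (1 − 3/25z)y_{n+1} = (1 + 22/25z)y_n
  ⇒ R(z) = (1 + 22/25z)/(1 − 3/25z).

Need |R(x)|<1, x<0.
x=-0.48: |R|=0.5461
R=−1: 1+22/25x = −1+3/25x ⇒ -19/25x=2 ⇒ x=2/(-19/25)=-2.6316
Confirm numerically:
  x=-2.583: |R|=0.97182 <1
  x=-2.451: |R|=0.89395 <1
  x=-2.021: |R|=0.62653 <1
  x=-1.564: |R|=0.31685 <1
  x=-3.180: |R|=1.30168 >1
  x=-3.145: |R|=1.28329 >1
  x=-3.063: |R|=1.23976 >1
Stable set (-2.6316, 0).

(-2.6316,0); λ=-10 ⇒ h* = (50/19)/10 = 0.2632.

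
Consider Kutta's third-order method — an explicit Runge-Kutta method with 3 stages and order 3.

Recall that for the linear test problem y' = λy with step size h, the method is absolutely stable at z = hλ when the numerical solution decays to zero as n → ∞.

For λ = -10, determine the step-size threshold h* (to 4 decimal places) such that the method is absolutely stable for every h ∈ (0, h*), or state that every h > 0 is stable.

Test eqn y'=λy, z=hλ:
  order 3, 3-stage ⇒ R(z)=1+z+z^2/2+z^3/6
  (e.g. R(-1.61)=-0.00950, |R|=0.00950)

Find x<0 with |R(x)|<1.
x=-1.61: |R|=0.0095
|R(-2.4)|=0.8240 |R(-1.51)|=0.0562 |R(-1.3)|=0.1788
Bisect:
  x_lo=-3.1054 |R|=2.2749  x_hi=-0.2845 |R|=0.7521
  mid=-1.69498 |R|=0.07010 →hi
  mid=-2.40020 |R|=0.82429 →hi
  mid=-2.75281 |R|=1.44060 →lo
  mid=-2.57650 |R|=1.10795 →lo
  mid=-2.48835 |R|=0.96034 →hi
  mid=-2.53243 |R|=1.03265 →lo
  mid=-2.51039 |R|=0.99613 →hi
  ...
  [-2.51280,-2.51263] ⇒ x*=-2.5127
Interval (-2.5127, 0).

(-2.5127,0); λ=-10 ⇒ h* = 0.2513.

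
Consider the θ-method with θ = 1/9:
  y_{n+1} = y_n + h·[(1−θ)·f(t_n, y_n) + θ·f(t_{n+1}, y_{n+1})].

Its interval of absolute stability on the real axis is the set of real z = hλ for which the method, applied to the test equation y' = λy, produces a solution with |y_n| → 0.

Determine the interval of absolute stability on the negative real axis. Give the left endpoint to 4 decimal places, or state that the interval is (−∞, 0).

(-2.5714, 0).

With y'=λy (z=hλ):
  y_{n+1} = y_n + z·[8/9·y_n + 1/9·y_{n+1}] ⇒ (1 − 1/9z)y_{n+1} = (1 + 8/9z)y_n
  ⇒ R(z) = (1 + 8/9z)/(1 − 1/9z).

Boundary: |R(x)|=1, x<0.
x=-1.42: |R|=0.2265
R=−1: 1+8/9x = −1+1/9x ⇒ -7/9x=2 ⇒ x=2/(-7/9)=-2.5714
Confirm numerically:
  x=-2.335: |R|=0.85399 <1
  x=-2.149: |R|=0.73477 <1
  x=-2.102: |R|=0.70402 <1
  x=-3.119: |R|=1.31628 >1
  x=-2.991: |R|=1.24493 >1
Interval (-2.5714, 0).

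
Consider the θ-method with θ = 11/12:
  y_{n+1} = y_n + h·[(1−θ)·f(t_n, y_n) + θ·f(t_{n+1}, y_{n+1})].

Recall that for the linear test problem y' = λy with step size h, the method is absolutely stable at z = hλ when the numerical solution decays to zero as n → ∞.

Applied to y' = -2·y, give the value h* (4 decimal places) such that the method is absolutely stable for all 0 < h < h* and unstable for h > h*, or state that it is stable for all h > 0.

Set f=λy, z=hλ:
  y_{n+1} = y_n + z·[1/12·y_n + 11/12·y_{n+1}] ⇒ (1 − 11/12z)y_{n+1} = (1 + 1/12z)y_n
  R(z) = (1 + 1/12z)/(1 − 11/12z).

Need |R(x)|<1, x<0.
x=-1.21: |R|=0.4263
x=-2: |R|=0.2941
x=-10: |R|=0.0164
x=-100: |R|=0.0791
θ=11/12≥1/2 ⇒ |1+1/12x|<|1−11/12x| ∀x<0 ⇒ unbounded interval.

unbounded; (−∞, 0). Any h>0 works for λ=-2.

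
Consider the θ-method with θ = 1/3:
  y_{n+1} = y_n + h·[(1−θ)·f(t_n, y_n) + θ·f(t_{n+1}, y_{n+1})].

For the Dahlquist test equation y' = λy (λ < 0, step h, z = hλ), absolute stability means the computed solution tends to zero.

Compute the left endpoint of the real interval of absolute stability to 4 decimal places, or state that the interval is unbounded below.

With y'=λy (z=hλ):
  y_{n+1} = y_n + z·[2/3·y_n + 1/3·y_{n+1}] ⇒ (1 − 1/3z)y_{n+1} = (1 + 2/3z)y_n
  so R(z) = (1 + 2/3z)/(1 − 1/3z).

Solve |R(x)|<1 on ℝ⁻.
x=-1.18: |R|=0.1531
R=−1: 1+2/3x = −1+1/3x ⇒ -1/3x=2 ⇒ x=2/(-1/3)=-6.0000
Confirm numerically:
  x=-4.838: |R|=0.85175 <1
  x=-3.241: |R|=0.55792 <1
  x=-3.022: |R|=0.50548 <1
  x=-2.970: |R|=0.49246 <1
  x=-6.355: |R|=1.03795 >1
  x=-6.260: |R|=1.02808 >1
Interval (-6.0000, 0).

z* = -6.0000.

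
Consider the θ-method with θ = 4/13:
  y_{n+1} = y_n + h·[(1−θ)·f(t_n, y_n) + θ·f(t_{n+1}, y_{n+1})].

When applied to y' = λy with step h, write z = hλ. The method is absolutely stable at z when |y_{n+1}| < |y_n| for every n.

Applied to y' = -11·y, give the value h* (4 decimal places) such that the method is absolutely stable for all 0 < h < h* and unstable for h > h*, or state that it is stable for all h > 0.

On y'=λy, z=hλ:
  y_{n+1} = y_n + z·[9/13·y_n + 4/13·y_{n+1}] ⇒ (1 − 4/13z)y_{n+1} = (1 + 9/13z)y_n
  R(z) = (1 + 9/13z)/(1 − 4/13z).

Solve |R(x)|<1 on ℝ⁻.
x=-1.22: |R|=0.1130
R=−1: 1+9/13x = −1+4/13x ⇒ -5/13x=2 ⇒ x=2/(-5/13)=-5.2000
Confirm numerically:
  x=-3.837: |R|=0.75960 <1
  x=-2.507: |R|=0.41528 <1
  x=-2.262: |R|=0.33373 <1
  x=-5.702: |R|=1.07010 >1
  x=-5.642: |R|=1.06213 >1
So |R|<1 on (-5.2000, 0).

(-5.2000,0); λ=-11 ⇒ h* = (26/5)/11 = 0.4727.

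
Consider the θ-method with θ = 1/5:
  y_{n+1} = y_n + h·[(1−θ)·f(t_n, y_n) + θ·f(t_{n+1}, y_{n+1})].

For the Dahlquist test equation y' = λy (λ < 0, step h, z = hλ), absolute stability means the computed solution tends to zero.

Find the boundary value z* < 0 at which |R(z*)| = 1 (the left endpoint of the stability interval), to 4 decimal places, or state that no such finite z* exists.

With y'=λy (z=hλ):
  y_{n+1} = y_n + z·[4/5·y_n + 1/5·y_{n+1}] ⇒ (1 − 1/5z)y_{n+1} = (1 + 4/5z)y_n
  Hence R(z) = (1 + 4/5z)/(1 − 1/5z).

Solve |R(x)|<1 on ℝ⁻.
x=-0.81: |R|=0.3029
R=−1: 1+4/5x = −1+1/5x ⇒ -3/5x=2 ⇒ x=2/(-3/5)=-3.3333
Confirm numerically:
  x=-3.285: |R|=0.98250 <1
  x=-2.981: |R|=0.86756 <1
  x=-2.627: |R|=0.72217 <1
  x=-1.431: |R|=0.11258 <1
  x=-3.855: |R|=1.17674 >1
  x=-3.353: |R|=1.00706 >1
Stable set (-3.3333, 0).

left endpoint -3.3333.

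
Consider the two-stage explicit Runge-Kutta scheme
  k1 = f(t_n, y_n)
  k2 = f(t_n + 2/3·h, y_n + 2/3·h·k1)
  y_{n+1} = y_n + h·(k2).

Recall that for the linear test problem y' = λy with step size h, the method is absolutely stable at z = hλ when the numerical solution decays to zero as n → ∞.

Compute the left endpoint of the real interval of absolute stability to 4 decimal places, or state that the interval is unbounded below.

Set f=λy, z=hλ:
  k1=λy_n ⇒ h·k1=z·y_n;  k2=λ(1+2/3z)y_n ⇒ h·k2=z(1+2/3z)y_n
  y_{n+1}/y_n = 1 + z(1+2/3z) = 1 + z + 2/3z²
  so R(z) = 1 + z + 2/3z².

Solve |R(x)|<1 on ℝ⁻.
x=-0.79: |R|=0.6261
R=1: x+2/3x²=0 ⇒ x=−3/2=-1.5000; min R=1−1/(4·2/3)=0.6250>−1
Confirm numerically:
  x=-1.256: |R|=0.79569 <1
  x=-0.862: |R|=0.63336 <1
  x=-0.829: |R|=0.62916 <1
  x=-1.946: |R|=1.57861 >1
  x=-1.733: |R|=1.26919 >1
Stable set (-1.5000, 0).

left endpoint -1.5000.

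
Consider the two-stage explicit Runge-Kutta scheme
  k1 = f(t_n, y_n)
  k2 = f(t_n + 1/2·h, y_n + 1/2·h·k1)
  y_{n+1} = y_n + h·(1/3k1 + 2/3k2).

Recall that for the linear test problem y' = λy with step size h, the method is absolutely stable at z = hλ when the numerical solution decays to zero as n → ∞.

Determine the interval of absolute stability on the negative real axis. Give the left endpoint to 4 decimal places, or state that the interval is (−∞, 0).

With y'=λy (z=hλ):
  k1=λy_n ⇒ h·k1=z·y_n;  k2=λ(1+1/2z)y_n ⇒ h·k2=z(1+1/2z)y_n
  y_{n+1}/y_n = 1 + 1/3z + 2/3z(1+1/2z) = 1 + z + 1/3z²
  ⇒ R(z) = 1 + z + 1/3z².

Find x<0 with |R(x)|<1.
x=-1.62: |R|=0.2548
R=1: x+1/3x²=0 ⇒ x=−3=-3.0000; min R=1−1/(4·1/3)=0.2500>−1
Confirm numerically:
  x=-2.552: |R|=0.61890 <1
  x=-1.656: |R|=0.25811 <1
  x=-1.206: |R|=0.27881 <1
  x=-3.545: |R|=1.64401 >1
  x=-3.219: |R|=1.23499 >1
  x=-3.057: |R|=1.05808 >1
Stable set (-3.0000, 0).

(-3.0000, 0).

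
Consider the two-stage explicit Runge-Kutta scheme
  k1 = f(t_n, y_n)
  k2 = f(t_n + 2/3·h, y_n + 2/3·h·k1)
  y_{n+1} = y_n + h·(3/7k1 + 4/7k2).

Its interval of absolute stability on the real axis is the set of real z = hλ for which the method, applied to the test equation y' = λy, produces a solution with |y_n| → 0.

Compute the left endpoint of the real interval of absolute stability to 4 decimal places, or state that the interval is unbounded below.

z* = -2.6250.

With y'=λy (z=hλ):
  k1=λy_n ⇒ h·k1=z·y_n;  k2=λ(1+2/3z)y_n ⇒ h·k2=z(1+2/3z)y_n
  y_{n+1}/y_n = 1 + 3/7z + 4/7z(1+2/3z) = 1 + z + 8/21z²
  R(z) = 1 + z + 8/21z².

Boundary: |R(x)|=1, x<0.
x=-1.4: |R|=0.3467
R=1: x+8/21x²=0 ⇒ x=−21/8=-2.6250; min R=1−1/(4·8/21)=0.3438>−1
Confirm numerically:
  x=-2.559: |R|=0.93566 <1
  x=-2.367: |R|=0.76736 <1
  x=-1.729: |R|=0.40983 <1
  x=-1.562: |R|=0.36746 <1
  x=-3.203: |R|=1.70527 >1
  x=-2.938: |R|=1.35032 >1
  x=-2.914: |R|=1.32082 >1
So |R|<1 on (-2.6250, 0).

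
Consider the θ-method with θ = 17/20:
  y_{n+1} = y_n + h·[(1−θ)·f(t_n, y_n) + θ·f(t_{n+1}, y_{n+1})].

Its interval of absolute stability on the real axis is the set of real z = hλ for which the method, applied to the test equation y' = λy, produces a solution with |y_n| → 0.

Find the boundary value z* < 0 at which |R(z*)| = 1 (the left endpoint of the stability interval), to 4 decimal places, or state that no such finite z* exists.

Set f=λy, z=hλ:
  y_{n+1} = y_n + z·[3/20·y_n + 17/20·y_{n+1}] ⇒ (1 − 17/20z)y_{n+1} = (1 + 3/20z)y_n
  ⇒ R(z) = (1 + 3/20z)/(1 − 17/20z).

Need |R(x)|<1, x<0.
x=-1.33: |R|=0.3757
x=-2: |R|=0.2593
x=-10: |R|=0.0526
x=-100: |R|=0.1628
θ=17/20≥1/2 ⇒ |1+3/20x|<|1−17/20x| ∀x<0 ⇒ stable on all of ℝ⁻.

interval (−∞, 0).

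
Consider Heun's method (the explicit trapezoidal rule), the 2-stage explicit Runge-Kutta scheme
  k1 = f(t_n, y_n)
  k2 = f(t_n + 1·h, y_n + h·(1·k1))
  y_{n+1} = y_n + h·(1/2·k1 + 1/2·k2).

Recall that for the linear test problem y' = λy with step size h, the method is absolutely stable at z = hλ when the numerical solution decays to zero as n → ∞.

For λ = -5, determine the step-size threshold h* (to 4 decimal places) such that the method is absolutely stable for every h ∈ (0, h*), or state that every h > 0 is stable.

Set f=λy, z=hλ:
  order 2, 2-stage ⇒ R(z)=1+z+z^2/2
  (e.g. R(-0.67)=0.55445, |R|=0.55445)

Solve |R(x)|<1 on ℝ⁻.
x=-0.67: |R|=0.5544
|R(-2.24)|=1.2688 |R(-1.66)|=0.7178 |R(-0.79)|=0.5221
Bisect:
  x_lo=-2.3183 |R|=1.3689  x_hi=-0.3921 |R|=0.6848
  mid=-1.35519 |R|=0.56308 →hi
  mid=-1.83674 |R|=0.85006 →hi
  mid=-2.07751 |R|=1.08052 →lo
  mid=-1.95712 |R|=0.95804 →hi
  mid=-2.01732 |R|=1.01747 →lo
  mid=-1.98722 |R|=0.98730 →hi
  mid=-2.00227 |R|=1.00227 →lo
  mid=-1.99474 |R|=0.99476 →hi
  ...
  [-2.00004,-1.99992] ⇒ x*=-2.0000
Interval (-2.0000, 0).

(-2.0000,0); λ=-5 ⇒ h* = 0.4000.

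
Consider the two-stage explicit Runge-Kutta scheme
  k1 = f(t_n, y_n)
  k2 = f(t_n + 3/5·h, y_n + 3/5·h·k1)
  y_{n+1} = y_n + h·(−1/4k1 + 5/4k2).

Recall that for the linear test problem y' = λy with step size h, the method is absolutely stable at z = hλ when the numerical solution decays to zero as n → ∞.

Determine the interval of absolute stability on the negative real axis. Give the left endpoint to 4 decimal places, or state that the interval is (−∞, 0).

(-1.3333, 0).

On y'=λy, z=hλ:
  k1=λy_n ⇒ h·k1=z·y_n;  k2=λ(1+3/5z)y_n ⇒ h·k2=z(1+3/5z)y_n
  y_{n+1}/y_n = 1 − 1/4z + 5/4z(1+3/5z) = 1 + z + 3/4z²
  R(z) = 1 + z + 3/4z².

Need |R(x)|<1, x<0.
x=-0.55: |R|=0.6769
R=1: x+3/4x²=0 ⇒ x=−4/3=-1.3333; min R=1−1/(4·3/4)=0.6667>−1
Confirm numerically:
  x=-1.232: |R|=0.90637 <1
  x=-0.918: |R|=0.71404 <1
  x=-0.875: |R|=0.69922 <1
  x=-1.756: |R|=1.55665 >1
  x=-1.475: |R|=1.15672 >1
  x=-1.392: |R|=1.06125 >1
Stable set (-1.3333, 0).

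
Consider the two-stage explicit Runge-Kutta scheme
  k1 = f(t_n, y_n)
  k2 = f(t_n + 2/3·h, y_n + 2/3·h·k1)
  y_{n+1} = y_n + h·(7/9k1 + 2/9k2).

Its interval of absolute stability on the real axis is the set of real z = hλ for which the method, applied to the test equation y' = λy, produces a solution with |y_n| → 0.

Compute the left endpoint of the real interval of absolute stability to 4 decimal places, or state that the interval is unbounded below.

z* = -6.7500.

Test eqn y'=λy, z=hλ:
  k1=λy_n ⇒ h·k1=z·y_n;  k2=λ(1+2/3z)y_n ⇒ h·k2=z(1+2/3z)y_n
  y_{n+1}/y_n = 1 + 7/9z + 2/9z(1+2/3z) = 1 + z + 4/27z²
  so R(z) = 1 + z + 4/27z².

Need |R(x)|<1, x<0.
x=-0.76: |R|=0.3256
R=1: x+4/27x²=0 ⇒ x=−27/4=-6.7500; min R=1−1/(4·4/27)=-0.6875>−1
Confirm numerically:
  x=-6.470: |R|=0.73161 <1
  x=-3.304: |R|=0.68675 <1
  x=-3.302: |R|=0.68671 <1
  x=-3.263: |R|=0.68564 <1
  x=-7.348: |R|=1.65098 >1
  x=-7.178: |R|=1.45514 >1
Interval (-6.7500, 0).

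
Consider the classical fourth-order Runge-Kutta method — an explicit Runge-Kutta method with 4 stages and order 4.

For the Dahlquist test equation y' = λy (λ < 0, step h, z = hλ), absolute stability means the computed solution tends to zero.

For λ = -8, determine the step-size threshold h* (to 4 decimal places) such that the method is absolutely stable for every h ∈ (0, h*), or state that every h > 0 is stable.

(-2.7853,0); λ=-8 ⇒ h* = 0.3482.

On y'=λy, z=hλ:
  order 4, 4-stage ⇒ R(z)=1+z+z^2/2+z^3/6+z^4/24
  (e.g. R(-1.32)=0.29437, |R|=0.29437)

Solve |R(x)|<1 on ℝ⁻.
x=-1.32: |R|=0.2944
|R(-2.95)|=1.2781 |R(-0.9)|=0.4108 |R(-0.66)|=0.5178
Bisect:
  x_lo=-3.1717 |R|=1.7569  x_hi=-0.3518 |R|=0.7035
  mid=-1.76173 |R|=0.28018 →hi
  mid=-2.46670 |R|=0.61672 →hi
  mid=-2.81918 |R|=1.05231 →lo
  mid=-2.64294 |R|=0.80575 →hi
  mid=-2.73106 |R|=0.92127 →hi
  mid=-2.77512 |R|=0.98477 →hi
  mid=-2.79715 |R|=1.01802 →lo
  mid=-2.78614 |R|=1.00127 →lo
  mid=-2.78063 |R|=0.99299 →hi
  ...
  [-2.78545,-2.78528] ⇒ x*=-2.7853
Interval (-2.7853, 0).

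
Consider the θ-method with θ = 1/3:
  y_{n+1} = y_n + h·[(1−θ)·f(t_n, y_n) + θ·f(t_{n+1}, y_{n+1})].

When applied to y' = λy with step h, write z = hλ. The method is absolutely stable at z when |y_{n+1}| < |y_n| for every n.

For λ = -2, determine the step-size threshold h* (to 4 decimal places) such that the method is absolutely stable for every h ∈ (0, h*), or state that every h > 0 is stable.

Set f=λy, z=hλ:
  y_{n+1} = y_n + z·[2/3·y_n + 1/3·y_{n+1}] ⇒ (1 − 1/3z)y_{n+1} = (1 + 2/3z)y_n
  Hence R(z) = (1 + 2/3z)/(1 − 1/3z).

Find x<0 with |R(x)|<1.
x=-1.63: |R|=0.0562
R=−1: 1+2/3x = −1+1/3x ⇒ -1/3x=2 ⇒ x=2/(-1/3)=-6.0000
Confirm numerically:
  x=-5.063: |R|=0.88379 <1
  x=-3.465: |R|=0.60789 <1
  x=-3.088: |R|=0.52168 <1
  x=-6.458: |R|=1.04842 >1
  x=-6.278: |R|=1.02996 >1
  x=-6.148: |R|=1.01618 >1
Interval (-6.0000, 0).

(-6.0000,0); λ=-2 ⇒ h* = (6)/2 = 3.0000.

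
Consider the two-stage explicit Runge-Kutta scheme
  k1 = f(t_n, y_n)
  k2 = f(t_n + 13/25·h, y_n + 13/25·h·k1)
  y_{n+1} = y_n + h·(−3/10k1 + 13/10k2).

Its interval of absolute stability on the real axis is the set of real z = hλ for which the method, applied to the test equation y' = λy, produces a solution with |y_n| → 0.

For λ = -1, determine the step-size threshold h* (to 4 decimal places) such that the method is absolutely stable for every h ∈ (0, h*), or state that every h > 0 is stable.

With y'=λy (z=hλ):
  k1=λy_n ⇒ h·k1=z·y_n;  k2=λ(1+13/25z)y_n ⇒ h·k2=z(1+13/25z)y_n
  y_{n+1}/y_n = 1 − 3/10z + 13/10z(1+13/25z) = 1 + z + 169/250z²
  ⇒ R(z) = 1 + z + 169/250z².

Solve |R(x)|<1 on ℝ⁻.
x=-1.05: |R|=0.6953
R=1: x+169/250x²=0 ⇒ x=−250/169=-1.4793; min R=1−1/(4·169/250)=0.6302>−1
Confirm numerically:
  x=-1.423: |R|=0.94585 <1
  x=-1.223: |R|=0.78811 <1
  x=-1.171: |R|=0.75596 <1
  x=-1.704: |R|=1.25884 >1
  x=-1.565: |R|=1.09068 >1
So |R|<1 on (-1.4793, 0).

(-1.4793,0); λ=-1 ⇒ h* = (250/169)/1 = 1.4793.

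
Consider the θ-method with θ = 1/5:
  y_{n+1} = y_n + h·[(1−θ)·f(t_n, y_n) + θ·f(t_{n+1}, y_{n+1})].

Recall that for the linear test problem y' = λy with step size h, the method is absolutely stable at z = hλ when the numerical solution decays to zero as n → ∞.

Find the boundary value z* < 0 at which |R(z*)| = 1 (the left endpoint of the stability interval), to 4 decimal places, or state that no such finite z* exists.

z* = -3.3333.

With y'=λy (z=hλ):
  y_{n+1} = y_n + z·[4/5·y_n + 1/5·y_{n+1}] ⇒ (1 − 1/5z)y_{n+1} = (1 + 4/5z)y_n
  Hence R(z) = (1 + 4/5z)/(1 − 1/5z).

Need |R(x)|<1, x<0.
x=-0.76: |R|=0.3403
R=−1: 1+4/5x = −1+1/5x ⇒ -3/5x=2 ⇒ x=2/(-3/5)=-3.3333
Confirm numerically:
  x=-3.129: |R|=0.92459 <1
  x=-3.003: |R|=0.87617 <1
  x=-1.654: |R|=0.24286 <1
  x=-3.661: |R|=1.11350 >1
  x=-3.502: |R|=1.05952 >1
  x=-3.411: |R|=1.02770 >1
Stable set (-3.3333, 0).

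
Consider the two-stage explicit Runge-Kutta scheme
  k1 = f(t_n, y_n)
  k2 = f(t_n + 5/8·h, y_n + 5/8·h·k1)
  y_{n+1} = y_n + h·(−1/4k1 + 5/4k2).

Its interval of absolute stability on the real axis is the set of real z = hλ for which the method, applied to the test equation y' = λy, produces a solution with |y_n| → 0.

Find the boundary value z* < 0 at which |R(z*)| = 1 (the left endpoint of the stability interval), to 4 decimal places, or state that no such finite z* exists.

left endpoint -1.2800.

On y'=λy, z=hλ:
  k1=λy_n ⇒ h·k1=z·y_n;  k2=λ(1+5/8z)y_n ⇒ h·k2=z(1+5/8z)y_n
  y_{n+1}/y_n = 1 − 1/4z + 5/4z(1+5/8z) = 1 + z + 25/32z²
  Hence R(z) = 1 + z + 25/32z².

Boundary: |R(x)|=1, x<0.
x=-1.42: |R|=1.1553
R=1: x+25/32x²=0 ⇒ x=−32/25=-1.2800; min R=1−1/(4·25/32)=0.6800>−1
Confirm numerically:
  x=-1.020: |R|=0.79281 <1
  x=-0.965: |R|=0.76252 <1
  x=-0.807: |R|=0.70179 <1
  x=-0.690: |R|=0.68195 <1
  x=-1.829: |R|=1.78447 >1
  x=-1.672: |R|=1.51205 >1
  x=-1.648: |R|=1.47380 >1
So |R|<1 on (-1.2800, 0).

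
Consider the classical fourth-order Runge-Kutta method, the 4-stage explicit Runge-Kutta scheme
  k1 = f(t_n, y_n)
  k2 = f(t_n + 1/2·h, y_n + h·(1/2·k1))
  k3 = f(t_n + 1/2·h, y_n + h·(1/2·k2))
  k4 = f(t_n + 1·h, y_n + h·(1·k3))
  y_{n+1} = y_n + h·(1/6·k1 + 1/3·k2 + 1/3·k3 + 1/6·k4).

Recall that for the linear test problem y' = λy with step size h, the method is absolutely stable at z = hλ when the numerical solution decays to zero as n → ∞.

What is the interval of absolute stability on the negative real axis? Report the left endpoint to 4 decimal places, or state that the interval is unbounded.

On y'=λy, z=hλ:
  order 4, 4-stage ⇒ R(z)=1+z+z^2/2+z^3/6+z^4/24
  (e.g. R(-0.34)=0.71181, |R|=0.71181)

Need |R(x)|<1, x<0.
x=-0.34: |R|=0.7118
|R(-2.94)|=1.2594 |R(-2.72)|=0.9059 |R(-1.05)|=0.3590
Bisect:
  x_lo=-3.4170 |R|=2.4519  x_hi=-0.3068 |R|=0.7358
  mid=-1.86192 |R|=0.29642 →hi
  mid=-2.63949 |R|=0.80152 →hi
  mid=-3.02827 |R|=1.43254 →lo
  mid=-2.83388 |R|=1.07575 →lo
  mid=-2.73668 |R|=0.92915 →hi
  mid=-2.78528 |R|=0.99998 →hi
  mid=-2.80958 |R|=1.03723 →lo
  ...
  [-2.78547,-2.78528] ⇒ x*=-2.7853
Stable set (-2.7853, 0).

z∈(-2.7853,0).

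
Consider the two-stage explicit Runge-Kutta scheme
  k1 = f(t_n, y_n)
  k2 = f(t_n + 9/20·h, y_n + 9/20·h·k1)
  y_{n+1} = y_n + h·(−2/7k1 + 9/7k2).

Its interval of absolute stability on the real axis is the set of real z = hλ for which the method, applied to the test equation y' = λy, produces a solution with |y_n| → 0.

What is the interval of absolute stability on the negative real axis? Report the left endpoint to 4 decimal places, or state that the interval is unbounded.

z∈(-1.7284,0).

With y'=λy (z=hλ):
  k1=λy_n ⇒ h·k1=z·y_n;  k2=λ(1+9/20z)y_n ⇒ h·k2=z(1+9/20z)y_n
  y_{n+1}/y_n = 1 − 2/7z + 9/7z(1+9/20z) = 1 + z + 81/140z²
  so R(z) = 1 + z + 81/140z².

Solve |R(x)|<1 on ℝ⁻.
x=-1.73: |R|=1.0016
R=1: x+81/140x²=0 ⇒ x=−140/81=-1.7284; min R=1−1/(4·81/140)=0.5679>−1
Confirm numerically:
  x=-1.487: |R|=0.79232 <1
  x=-1.171: |R|=0.62236 <1
  x=-0.833: |R|=0.56846 <1
  x=-1.914: |R|=1.20554 >1
  x=-1.889: |R|=1.17553 >1
Interval (-1.7284, 0).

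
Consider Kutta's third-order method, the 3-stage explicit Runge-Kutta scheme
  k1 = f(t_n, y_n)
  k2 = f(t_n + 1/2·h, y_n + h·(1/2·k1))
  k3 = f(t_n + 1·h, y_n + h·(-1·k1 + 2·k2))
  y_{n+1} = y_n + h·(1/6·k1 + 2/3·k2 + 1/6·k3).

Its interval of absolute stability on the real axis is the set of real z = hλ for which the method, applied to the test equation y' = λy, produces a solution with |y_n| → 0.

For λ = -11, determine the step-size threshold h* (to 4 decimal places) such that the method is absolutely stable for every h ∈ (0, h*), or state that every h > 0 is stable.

With y'=λy (z=hλ):
  order 3, 3-stage ⇒ R(z)=1+z+z^2/2+z^3/6
  (e.g. R(-1.45)=0.09315, |R|=0.09315)

Find x<0 with |R(x)|<1.
x=-1.45: |R|=0.0931
|R(-1.99)|=0.3234 |R(-1.95)|=0.2846 |R(-1.28)|=0.1897
Bisect:
  x_lo=-3.2933 |R|=2.8235  x_hi=-0.1103 |R|=0.8955
  mid=-1.70181 |R|=0.07518 →hi
  mid=-2.49755 |R|=0.97519 →hi
  mid=-2.89542 |R|=1.74930 →lo
  mid=-2.69649 |R|=1.32868 →lo
  mid=-2.59702 |R|=1.14404 →lo
  mid=-2.54729 |R|=1.05770 →lo
  mid=-2.52242 |R|=1.01598 →lo
  mid=-2.50999 |R|=0.99547 →hi
  mid=-2.51620 |R|=1.00569 →lo
  ...
  [-2.51290,-2.51271] ⇒ x*=-2.5127
Stable set (-2.5127, 0).

(-2.5127,0); λ=-11 ⇒ h* = 0.2284.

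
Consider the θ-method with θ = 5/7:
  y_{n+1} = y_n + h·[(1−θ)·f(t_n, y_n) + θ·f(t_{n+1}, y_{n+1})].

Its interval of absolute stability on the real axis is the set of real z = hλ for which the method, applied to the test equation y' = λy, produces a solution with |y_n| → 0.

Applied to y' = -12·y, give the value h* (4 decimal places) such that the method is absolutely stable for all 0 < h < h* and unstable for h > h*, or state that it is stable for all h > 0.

Test eqn y'=λy, z=hλ:
  y_{n+1} = y_n + z·[2/7·y_n + 5/7·y_{n+1}] ⇒ (1 − 5/7z)y_{n+1} = (1 + 2/7z)y_n
  R(z) = (1 + 2/7z)/(1 − 5/7z).

Find x<0 with |R(x)|<1.
x=-1.57: |R|=0.2599
x=-2: |R|=0.1765
x=-10: |R|=0.2281
x=-100: |R|=0.3807
θ=5/7≥1/2 ⇒ |1+2/7x|<|1−5/7x| ∀x<0 ⇒ stable on all of ℝ⁻.

(−∞, 0) — no finite endpoint. Any h>0 works for λ=-12.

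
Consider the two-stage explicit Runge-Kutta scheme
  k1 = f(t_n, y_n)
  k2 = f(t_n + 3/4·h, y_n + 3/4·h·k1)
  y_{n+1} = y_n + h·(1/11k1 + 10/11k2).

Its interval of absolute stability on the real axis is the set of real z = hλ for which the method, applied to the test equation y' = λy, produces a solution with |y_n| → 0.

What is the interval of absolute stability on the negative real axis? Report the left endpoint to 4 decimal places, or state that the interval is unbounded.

Test eqn y'=λy, z=hλ:
  k1=λy_n ⇒ h·k1=z·y_n;  k2=λ(1+3/4z)y_n ⇒ h·k2=z(1+3/4z)y_n
  y_{n+1}/y_n = 1 + 1/11z + 10/11z(1+3/4z) = 1 + z + 15/22z²
  R(z) = 1 + z + 15/22z².

Boundary: |R(x)|=1, x<0.
x=-0.5: |R|=0.6705
R=1: x+15/22x²=0 ⇒ x=−22/15=-1.4667; min R=1−1/(4·15/22)=0.6333>−1
Confirm numerically:
  x=-1.068: |R|=0.70970 <1
  x=-0.982: |R|=0.67549 <1
  x=-0.958: |R|=0.66775 <1
  x=-1.984: |R|=1.69981 >1
  x=-1.713: |R|=1.28771 >1
  x=-1.537: |R|=1.07371 >1
Stable set (-1.4667, 0).

z∈(-1.4667,0).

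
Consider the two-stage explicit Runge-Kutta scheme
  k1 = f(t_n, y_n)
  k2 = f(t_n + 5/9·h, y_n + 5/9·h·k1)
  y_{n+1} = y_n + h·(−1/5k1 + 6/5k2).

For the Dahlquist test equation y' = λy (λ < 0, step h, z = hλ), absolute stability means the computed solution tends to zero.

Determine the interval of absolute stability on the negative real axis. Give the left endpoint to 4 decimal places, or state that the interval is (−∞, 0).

(-1.5000, 0).

With y'=λy (z=hλ):
  k1=λy_n ⇒ h·k1=z·y_n;  k2=λ(1+5/9z)y_n ⇒ h·k2=z(1+5/9z)y_n
  y_{n+1}/y_n = 1 − 1/5z + 6/5z(1+5/9z) = 1 + z + 2/3z²
  so R(z) = 1 + z + 2/3z².

Find x<0 with |R(x)|<1.
x=-0.51: |R|=0.6634
R=1: x+2/3x²=0 ⇒ x=−3/2=-1.5000; min R=1−1/(4·2/3)=0.6250>−1
Confirm numerically:
  x=-1.415: |R|=0.91982 <1
  x=-1.341: |R|=0.85785 <1
  x=-1.146: |R|=0.72954 <1
  x=-0.618: |R|=0.63662 <1
  x=-2.037: |R|=1.72925 >1
  x=-1.863: |R|=1.45085 >1
So |R|<1 on (-1.5000, 0).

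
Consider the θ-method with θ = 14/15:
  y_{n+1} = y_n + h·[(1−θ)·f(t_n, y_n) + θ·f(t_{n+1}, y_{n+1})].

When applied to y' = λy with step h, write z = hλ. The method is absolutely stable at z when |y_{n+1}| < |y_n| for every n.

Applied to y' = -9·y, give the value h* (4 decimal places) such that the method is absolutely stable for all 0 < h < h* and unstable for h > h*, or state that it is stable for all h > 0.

interval (−∞, 0). Any h>0 works for λ=-9.

Set f=λy, z=hλ:
  y_{n+1} = y_n + z·[1/15·y_n + 14/15·y_{n+1}] ⇒ (1 − 14/15z)y_{n+1} = (1 + 1/15z)y_n
  so R(z) = (1 + 1/15z)/(1 − 14/15z).

Boundary: |R(x)|=1, x<0.
x=-1.55: |R|=0.3665
x=-2: |R|=0.3023
x=-10: |R|=0.0323
x=-100: |R|=0.0601
θ=14/15≥1/2 ⇒ |1+1/15x|<|1−14/15x| ∀x<0 ⇒ unbounded interval.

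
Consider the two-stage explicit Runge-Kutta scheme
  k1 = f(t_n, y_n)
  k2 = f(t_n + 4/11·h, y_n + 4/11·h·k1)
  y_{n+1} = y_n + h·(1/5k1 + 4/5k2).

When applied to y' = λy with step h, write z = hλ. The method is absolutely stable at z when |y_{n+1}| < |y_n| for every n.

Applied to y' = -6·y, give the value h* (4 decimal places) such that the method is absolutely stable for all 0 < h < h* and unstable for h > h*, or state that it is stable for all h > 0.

(-3.4375,0); λ=-6 ⇒ h* = (55/16)/6 = 0.5729.

On y'=λy, z=hλ:
  k1=λy_n ⇒ h·k1=z·y_n;  k2=λ(1+4/11z)y_n ⇒ h·k2=z(1+4/11z)y_n
  y_{n+1}/y_n = 1 + 1/5z + 4/5z(1+4/11z) = 1 + z + 16/55z²
  ⇒ R(z) = 1 + z + 16/55z².

Find x<0 with |R(x)|<1.
x=-1.22: |R|=0.2130
R=1: x+16/55x²=0 ⇒ x=−55/16=-3.4375; min R=1−1/(4·16/55)=0.1406>−1
Confirm numerically:
  x=-3.180: |R|=0.76179 <1
  x=-2.647: |R|=0.39129 <1
  x=-1.450: |R|=0.16164 <1
  x=-3.800: |R|=1.40073 >1
  x=-3.682: |R|=1.26189 >1
So |R|<1 on (-3.4375, 0).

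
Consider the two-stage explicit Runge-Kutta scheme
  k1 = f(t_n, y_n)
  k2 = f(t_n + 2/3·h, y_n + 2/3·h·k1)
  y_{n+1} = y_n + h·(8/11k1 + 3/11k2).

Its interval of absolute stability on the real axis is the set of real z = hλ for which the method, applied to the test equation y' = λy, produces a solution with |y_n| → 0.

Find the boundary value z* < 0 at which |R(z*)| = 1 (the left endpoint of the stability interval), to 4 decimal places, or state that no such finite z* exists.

left endpoint -5.5000.

On y'=λy, z=hλ:
  k1=λy_n ⇒ h·k1=z·y_n;  k2=λ(1+2/3z)y_n ⇒ h·k2=z(1+2/3z)y_n
  y_{n+1}/y_n = 1 + 8/11z + 3/11z(1+2/3z) = 1 + z + 2/11z²
  ⇒ R(z) = 1 + z + 2/11z².

Solve |R(x)|<1 on ℝ⁻.
x=-0.47: |R|=0.5702
R=1: x+2/11x²=0 ⇒ x=−11/2=-5.5000; min R=1−1/(4·2/11)=-0.3750>−1
Confirm numerically:
  x=-3.539: |R|=0.26181 <1
  x=-3.407: |R|=0.29652 <1
  x=-3.388: |R|=0.30099 <1
  x=-5.701: |R|=1.20835 >1
  x=-5.587: |R|=1.08838 >1
Stable set (-5.5000, 0).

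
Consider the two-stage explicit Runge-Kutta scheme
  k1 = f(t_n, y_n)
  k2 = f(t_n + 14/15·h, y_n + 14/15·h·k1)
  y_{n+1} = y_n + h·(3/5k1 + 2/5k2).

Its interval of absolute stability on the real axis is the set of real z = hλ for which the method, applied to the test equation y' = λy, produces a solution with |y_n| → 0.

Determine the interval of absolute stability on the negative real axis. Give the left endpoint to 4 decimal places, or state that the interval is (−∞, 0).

On y'=λy, z=hλ:
  k1=λy_n ⇒ h·k1=z·y_n;  k2=λ(1+14/15z)y_n ⇒ h·k2=z(1+14/15z)y_n
  y_{n+1}/y_n = 1 + 3/5z + 2/5z(1+14/15z) = 1 + z + 28/75z²
  R(z) = 1 + z + 28/75z².

Need |R(x)|<1, x<0.
x=-0.48: |R|=0.6060
R=1: x+28/75x²=0 ⇒ x=−75/28=-2.6786; min R=1−1/(4·28/75)=0.3304>−1
Confirm numerically:
  x=-2.589: |R|=0.91342 <1
  x=-2.383: |R|=0.73704 <1
  x=-1.556: |R|=0.34789 <1
  x=-1.331: |R|=0.33038 <1
  x=-2.888: |R|=1.22580 >1
  x=-2.776: |R|=1.10097 >1
Interval (-2.6786, 0).

(-2.6786, 0).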